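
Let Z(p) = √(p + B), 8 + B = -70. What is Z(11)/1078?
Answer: I*√67/1078 ≈ 0.0075931*I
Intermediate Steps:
B = -78 (B = -8 - 70 = -78)
Z(p) = √(-78 + p) (Z(p) = √(p - 78) = √(-78 + p))
Z(11)/1078 = √(-78 + 11)/1078 = √(-67)*(1/1078) = (I*√67)*(1/1078) = I*√67/1078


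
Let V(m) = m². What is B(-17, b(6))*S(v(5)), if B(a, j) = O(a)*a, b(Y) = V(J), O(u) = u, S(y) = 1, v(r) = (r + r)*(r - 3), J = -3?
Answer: 289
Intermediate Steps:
v(r) = 2*r*(-3 + r) (v(r) = (2*r)*(-3 + r) = 2*r*(-3 + r))
b(Y) = 9 (b(Y) = (-3)² = 9)
B(a, j) = a² (B(a, j) = a*a = a²)
B(-17, b(6))*S(v(5)) = (-17)²*1 = 289*1 = 289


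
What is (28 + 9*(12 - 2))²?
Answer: 13924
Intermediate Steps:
(28 + 9*(12 - 2))² = (28 + 9*10)² = (28 + 90)² = 118² = 13924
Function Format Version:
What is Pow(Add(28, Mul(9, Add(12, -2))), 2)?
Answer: 13924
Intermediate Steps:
Pow(Add(28, Mul(9, Add(12, -2))), 2) = Pow(Add(28, Mul(9, 10)), 2) = Pow(Add(28, 90), 2) = Pow(118, 2) = 13924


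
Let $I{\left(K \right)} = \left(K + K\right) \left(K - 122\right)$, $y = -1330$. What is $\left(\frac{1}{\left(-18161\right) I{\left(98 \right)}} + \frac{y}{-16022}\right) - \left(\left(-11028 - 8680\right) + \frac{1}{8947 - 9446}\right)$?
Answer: $\frac{6730367455197331441}{341502862917216} \approx 19708.0$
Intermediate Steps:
$I{\left(K \right)} = 2 K \left(-122 + K\right)$
$\left(\frac{1}{\left(-18161\right) I{\left(98 \right)}} + \frac{y}{-16022}\right) - \left(\left(-11028 - 8680\right) + \frac{1}{8947 - 9446}\right) = \left(\frac{1}{\left(-18161\right) 2 \cdot 98 \left(-122 + 98\right)} - \frac{1330}{-16022}\right) - \left(\left(-11028 - 8680\right) + \frac{1}{8947 - 9446}\right) = \left(- \frac{1}{18161 \cdot 2 \cdot 98 \left(-24\right)} - - \frac{665}{8011}\right) - \left(-19708 + \frac{1}{-499}\right) = \left(- \frac{1}{18161 \left(-4704\right)} + \frac{665}{8011}\right) - \left(-19708 - \frac{1}{499}\right) = \left(\left(- \frac{1}{18161}\right) \left(- \frac{1}{4704}\right) + \frac{665}{8011}\right) - - \frac{9834293}{499} = \left(\frac{1}{85429344} + \frac{665}{8011}\right) + \frac{9834293}{499} = \frac{56810521771}{684374474784} + \frac{9834293}{499} = \frac{6730367455197331441}{341502862917216}$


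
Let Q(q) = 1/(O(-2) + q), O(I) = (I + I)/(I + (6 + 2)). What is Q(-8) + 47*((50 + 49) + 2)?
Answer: 123419/26 ≈ 4746.9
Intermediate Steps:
O(I) = 2*I/(8 + I) (O(I) = (2*I)/(I + 8) = (2*I)/(8 + I) = 2*I/(8 + I))
Q(q) = 1/(-2/3 + q) (Q(q) = 1/(2*(-2)/(8 - 2) + q) = 1/(2*(-2)/6 + q) = 1/(2*(-2)*(1/6) + q) = 1/(-2/3 + q))
Q(-8) + 47*((50 + 49) + 2) = 3/(-2 + 3*(-8)) + 47*((50 + 49) + 2) = 3/(-2 - 24) + 47*(99 + 2) = 3/(-26) + 47*101 = 3*(-1/26) + 4747 = -3/26 + 4747 = 123419/26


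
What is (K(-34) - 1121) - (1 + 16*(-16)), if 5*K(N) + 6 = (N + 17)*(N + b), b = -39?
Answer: -619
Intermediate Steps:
K(N) = -6/5 + (-39 + N)*(17 + N)/5 (K(N) = -6/5 + ((N + 17)*(N - 39))/5 = -6/5 + ((17 + N)*(-39 + N))/5 = -6/5 + ((-39 + N)*(17 + N))/5 = -6/5 + (-39 + N)*(17 + N)/5)
(K(-34) - 1121) - (1 + 16*(-16)) = ((-669/5 - 22/5*(-34) + (⅕)*(-34)²) - 1121) - (1 + 16*(-16)) = ((-669/5 + 748/5 + (⅕)*1156) - 1121) - (1 - 256) = ((-669/5 + 748/5 + 1156/5) - 1121) - 1*(-255) = (247 - 1121) + 255 = -874 + 255 = -619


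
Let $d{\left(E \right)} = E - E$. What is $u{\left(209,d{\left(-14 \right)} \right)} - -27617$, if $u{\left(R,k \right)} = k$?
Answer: $27617$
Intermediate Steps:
$d{\left(E \right)} = 0$
$u{\left(209,d{\left(-14 \right)} \right)} - -27617 = 0 - -27617 = 0 + 27617 = 27617$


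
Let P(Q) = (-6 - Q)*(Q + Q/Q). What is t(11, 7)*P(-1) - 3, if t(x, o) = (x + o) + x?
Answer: -3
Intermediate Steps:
t(x, o) = o + 2*x (t(x, o) = (o + x) + x = o + 2*x)
P(Q) = (1 + Q)*(-6 - Q) (P(Q) = (-6 - Q)*(Q + 1) = (-6 - Q)*(1 + Q) = (1 + Q)*(-6 - Q))
t(11, 7)*P(-1) - 3 = (7 + 2*11)*(-6 - 1*(-1)² - 7*(-1)) - 3 = (7 + 22)*(-6 - 1*1 + 7) - 3 = 29*(-6 - 1 + 7) - 3 = 29*0 - 3 = 0 - 3 = -3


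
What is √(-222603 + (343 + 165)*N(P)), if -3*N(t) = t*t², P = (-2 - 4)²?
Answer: I*√8123019 ≈ 2850.1*I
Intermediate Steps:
P = 36 (P = (-6)² = 36)
N(t) = -t³/3 (N(t) = -t*t²/3 = -t³/3)
√(-222603 + (343 + 165)*N(P)) = √(-222603 + (343 + 165)*(-⅓*36³)) = √(-222603 + 508*(-⅓*46656)) = √(-222603 + 508*(-15552)) = √(-222603 - 7900416) = √(-8123019) = I*√8123019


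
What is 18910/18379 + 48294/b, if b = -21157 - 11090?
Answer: -30867184/65851957 ≈ -0.46874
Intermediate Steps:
b = -32247
18910/18379 + 48294/b = 18910/18379 + 48294/(-32247) = 18910*(1/18379) + 48294*(-1/32247) = 18910/18379 - 5366/3583 = -30867184/65851957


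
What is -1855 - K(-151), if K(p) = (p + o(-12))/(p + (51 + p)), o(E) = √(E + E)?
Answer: -465756/251 + 2*I*√6/251 ≈ -1855.6 + 0.019518*I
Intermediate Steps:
o(E) = √2*√E (o(E) = √(2*E) = √2*√E)
K(p) = (p + 2*I*√6)/(51 + 2*p) (K(p) = (p + √2*√(-12))/(p + (51 + p)) = (p + √2*(2*I*√3))/(51 + 2*p) = (p + 2*I*√6)/(51 + 2*p))
-1855 - K(-151) = -1855 - (-151 + 2*I*√6)/(51 + 2*(-151)) = -1855 - (-151 + 2*I*√6)/(51 - 302) = -1855 - (-151 + 2*I*√6)/(-251) = -1855 - (-1)*(-151 + 2*I*√6)/251 = -1855 - (151/251 - 2*I*√6/251) = -1855 + (-151/251 + 2*I*√6/251) = -465756/251 + 2*I*√6/251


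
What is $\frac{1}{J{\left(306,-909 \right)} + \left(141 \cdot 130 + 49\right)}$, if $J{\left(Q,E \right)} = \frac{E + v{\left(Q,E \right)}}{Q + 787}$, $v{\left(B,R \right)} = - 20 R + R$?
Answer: $\frac{1093}{20104609} \approx 5.4366 \cdot 10^{-5}$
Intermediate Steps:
$v{\left(B,R \right)} = - 19 R$
$J{\left(Q,E \right)} = - \frac{18 E}{787 + Q}$ ($J{\left(Q,E \right)} = \frac{E - 19 E}{Q + 787} = \frac{\left(-18\right) E}{787 + Q} = - \frac{18 E}{787 + Q}$)
$\frac{1}{J{\left(306,-909 \right)} + \left(141 \cdot 130 + 49\right)} = \frac{1}{\left(-18\right) \left(-909\right) \frac{1}{787 + 306} + \left(141 \cdot 130 + 49\right)} = \frac{1}{\left(-18\right) \left(-909\right) \frac{1}{1093} + \left(18330 + 49\right)} = \frac{1}{\left(-18\right) \left(-909\right) \frac{1}{1093} + 18379} = \frac{1}{\frac{16362}{1093} + 18379} = \frac{1}{\frac{20104609}{1093}} = \frac{1093}{20104609}$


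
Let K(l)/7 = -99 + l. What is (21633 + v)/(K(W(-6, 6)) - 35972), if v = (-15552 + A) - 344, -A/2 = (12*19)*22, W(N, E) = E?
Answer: 4295/36623 ≈ 0.11728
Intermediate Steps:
A = -10032 (A = -2*12*19*22 = -456*22 = -2*5016 = -10032)
v = -25928 (v = (-15552 - 10032) - 344 = -25584 - 344 = -25928)
K(l) = -693 + 7*l (K(l) = 7*(-99 + l) = -693 + 7*l)
(21633 + v)/(K(W(-6, 6)) - 35972) = (21633 - 25928)/((-693 + 7*6) - 35972) = -4295/((-693 + 42) - 35972) = -4295/(-651 - 35972) = -4295/(-36623) = -4295*(-1/36623) = 4295/36623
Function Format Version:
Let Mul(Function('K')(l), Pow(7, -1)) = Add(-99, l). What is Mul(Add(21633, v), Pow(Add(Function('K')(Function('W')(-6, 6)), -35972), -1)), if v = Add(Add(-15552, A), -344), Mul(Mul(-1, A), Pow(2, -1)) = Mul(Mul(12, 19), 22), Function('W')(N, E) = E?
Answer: Rational(4295, 36623) ≈ 0.11728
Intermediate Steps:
A = -10032 (A = Mul(-2, Mul(Mul(12, 19), 22)) = Mul(-2, Mul(228, 22)) = Mul(-2, 5016) = -10032)
v = -25928 (v = Add(Add(-15552, -10032), -344) = Add(-25584, -344) = -25928)
Function('K')(l) = Add(-693, Mul(7, l)) (Function('K')(l) = Mul(7, Add(-99, l)) = Add(-693, Mul(7, l)))
Mul(Add(21633, v), Pow(Add(Function('K')(Function('W')(-6, 6)), -35972), -1)) = Mul(Add(21633, -25928), Pow(Add(Add(-693, Mul(7, 6)), -35972), -1)) = Mul(-4295, Pow(Add(Add(-693, 42), -35972), -1)) = Mul(-4295, Pow(Add(-651, -35972), -1)) = Mul(-4295, Pow(-36623, -1)) = Mul(-4295, Rational(-1, 36623)) = Rational(4295, 36623)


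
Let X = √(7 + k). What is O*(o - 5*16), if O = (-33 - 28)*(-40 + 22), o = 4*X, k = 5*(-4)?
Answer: -87840 + 4392*I*√13 ≈ -87840.0 + 15836.0*I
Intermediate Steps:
k = -20
X = I*√13 (X = √(7 - 20) = √(-13) = I*√13 ≈ 3.6056*I)
o = 4*I*√13 (o = 4*(I*√13) = 4*I*√13 ≈ 14.422*I)
O = 1098 (O = -61*(-18) = 1098)
O*(o - 5*16) = 1098*(4*I*√13 - 5*16) = 1098*(4*I*√13 - 80) = 1098*(-80 + 4*I*√13) = -87840 + 4392*I*√13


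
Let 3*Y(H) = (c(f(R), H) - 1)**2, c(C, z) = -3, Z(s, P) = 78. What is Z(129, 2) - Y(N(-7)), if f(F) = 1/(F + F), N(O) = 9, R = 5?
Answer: 218/3 ≈ 72.667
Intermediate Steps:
f(F) = 1/(2*F)
Y(H) = 16/3 (Y(H) = (-3 - 1)**2/3 = (1/3)*(-4)**2 = (1/3)*16 = 16/3)
Z(129, 2) - Y(N(-7)) = 78 - 1*16/3 = 78 - 16/3 = 218/3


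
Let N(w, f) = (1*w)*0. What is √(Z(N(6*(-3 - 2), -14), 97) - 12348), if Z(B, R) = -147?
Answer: 7*I*√255 ≈ 111.78*I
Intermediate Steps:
N(w, f) = 0 (N(w, f) = w*0 = 0)
√(Z(N(6*(-3 - 2), -14), 97) - 12348) = √(-147 - 12348) = √(-12495) = 7*I*√255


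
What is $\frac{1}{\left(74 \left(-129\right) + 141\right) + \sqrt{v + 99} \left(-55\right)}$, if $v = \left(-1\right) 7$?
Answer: $- \frac{171}{1603195} + \frac{2 \sqrt{23}}{1603195} \approx -0.00010068$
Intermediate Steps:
$v = -7$
$\frac{1}{\left(74 \left(-129\right) + 141\right) + \sqrt{v + 99} \left(-55\right)} = \frac{1}{\left(74 \left(-129\right) + 141\right) + \sqrt{-7 + 99} \left(-55\right)} = \frac{1}{\left(-9546 + 141\right) + \sqrt{92} \left(-55\right)} = \frac{1}{-9405 + 2 \sqrt{23} \left(-55\right)} = \frac{1}{-9405 - 110 \sqrt{23}}$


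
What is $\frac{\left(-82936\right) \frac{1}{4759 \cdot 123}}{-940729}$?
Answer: $\frac{82936}{550662305253} \approx 1.5061 \cdot 10^{-7}$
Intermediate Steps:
$\frac{\left(-82936\right) \frac{1}{4759 \cdot 123}}{-940729} = - \frac{82936}{585357} \left(- \frac{1}{940729}\right) = \left(-82936\right) \frac{1}{585357} \left(- \frac{1}{940729}\right) = \left(- \frac{82936}{585357}\right) \left(- \frac{1}{940729}\right) = \frac{82936}{550662305253}$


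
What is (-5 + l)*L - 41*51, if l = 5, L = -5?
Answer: -2091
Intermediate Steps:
(-5 + l)*L - 41*51 = (-5 + 5)*(-5) - 41*51 = 0*(-5) - 2091 = 0 - 2091 = -2091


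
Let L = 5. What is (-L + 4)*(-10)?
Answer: 10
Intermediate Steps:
(-L + 4)*(-10) = (-1*5 + 4)*(-10) = (-5 + 4)*(-10) = -1*(-10) = 10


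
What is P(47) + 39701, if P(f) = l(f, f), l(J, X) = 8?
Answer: 39709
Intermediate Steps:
P(f) = 8
P(47) + 39701 = 8 + 39701 = 39709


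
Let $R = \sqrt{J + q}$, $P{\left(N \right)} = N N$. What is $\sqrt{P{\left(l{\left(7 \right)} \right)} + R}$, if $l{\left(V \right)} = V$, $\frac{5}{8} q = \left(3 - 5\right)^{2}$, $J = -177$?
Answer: $\frac{\sqrt{1225 + 5 i \sqrt{4265}}}{5} \approx 7.0608 + 0.92492 i$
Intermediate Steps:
$q = \frac{32}{5}$ ($q = \frac{8 \left(3 - 5\right)^{2}}{5} = \frac{8 \left(-2\right)^{2}}{5} = \frac{8}{5} \cdot 4 = \frac{32}{5} \approx 6.4$)
$P{\left(N \right)} = N^{2}$
$R = \frac{i \sqrt{4265}}{5}$ ($R = \sqrt{-177 + \frac{32}{5}} = \sqrt{- \frac{853}{5}} = \frac{i \sqrt{4265}}{5} \approx 13.061 i$)
$\sqrt{P{\left(l{\left(7 \right)} \right)} + R} = \sqrt{7^{2} + \frac{i \sqrt{4265}}{5}} = \sqrt{49 + \frac{i \sqrt{4265}}{5}}$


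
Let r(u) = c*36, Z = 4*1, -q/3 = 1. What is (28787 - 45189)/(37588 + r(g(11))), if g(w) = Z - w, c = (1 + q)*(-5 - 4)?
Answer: -8201/19118 ≈ -0.42897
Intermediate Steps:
q = -3 (q = -3*1 = -3)
c = 18 (c = (1 - 3)*(-5 - 4) = -2*(-9) = 18)
Z = 4
g(w) = 4 - w
r(u) = 648 (r(u) = 18*36 = 648)
(28787 - 45189)/(37588 + r(g(11))) = (28787 - 45189)/(37588 + 648) = -16402/38236 = -16402*1/38236 = -8201/19118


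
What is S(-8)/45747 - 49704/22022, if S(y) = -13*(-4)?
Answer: -87410144/38747709 ≈ -2.2559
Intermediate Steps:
S(y) = 52
S(-8)/45747 - 49704/22022 = 52/45747 - 49704/22022 = 52*(1/45747) - 49704*1/22022 = 4/3519 - 24852/11011 = -87410144/38747709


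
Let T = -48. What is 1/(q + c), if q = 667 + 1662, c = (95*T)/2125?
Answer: 425/988913 ≈ 0.00042976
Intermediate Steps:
c = -912/425 (c = (95*(-48))/2125 = -4560*1/2125 = -912/425 ≈ -2.1459)
q = 2329
1/(q + c) = 1/(2329 - 912/425) = 1/(988913/425) = 425/988913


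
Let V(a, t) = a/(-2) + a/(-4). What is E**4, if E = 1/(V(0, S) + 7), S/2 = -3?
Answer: 1/2401 ≈ 0.00041649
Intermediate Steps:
S = -6 (S = 2*(-3) = -6)
V(a, t) = -3*a/4 (V(a, t) = a*(-1/2) + a*(-1/4) = -a/2 - a/4 = -3*a/4)
E = 1/7 (E = 1/(-3/4*0 + 7) = 1/(0 + 7) = 1/7 ≈ 0.14286)
E**4 = (1/7)**4 = 1/2401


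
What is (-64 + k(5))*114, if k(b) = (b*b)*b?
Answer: 6954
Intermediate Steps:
k(b) = b³ (k(b) = b²*b = b³)
(-64 + k(5))*114 = (-64 + 5³)*114 = (-64 + 125)*114 = 61*114 = 6954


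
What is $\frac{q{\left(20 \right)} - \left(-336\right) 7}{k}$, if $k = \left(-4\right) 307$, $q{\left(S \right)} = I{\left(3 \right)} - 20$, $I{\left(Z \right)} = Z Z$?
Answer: $- \frac{2341}{1228} \approx -1.9064$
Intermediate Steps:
$I{\left(Z \right)} = Z^{2}$
$q{\left(S \right)} = -11$ ($q{\left(S \right)} = 3^{2} - 20 = 9 - 20 = -11$)
$k = -1228$
$\frac{q{\left(20 \right)} - \left(-336\right) 7}{k} = \frac{-11 - \left(-336\right) 7}{-1228} = \left(-11 - -2352\right) \left(- \frac{1}{1228}\right) = \left(-11 + 2352\right) \left(- \frac{1}{1228}\right) = 2341 \left(- \frac{1}{1228}\right) = - \frac{2341}{1228}$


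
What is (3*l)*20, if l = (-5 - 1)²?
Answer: 2160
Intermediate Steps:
l = 36 (l = (-6)² = 36)
(3*l)*20 = (3*36)*20 = 108*20 = 2160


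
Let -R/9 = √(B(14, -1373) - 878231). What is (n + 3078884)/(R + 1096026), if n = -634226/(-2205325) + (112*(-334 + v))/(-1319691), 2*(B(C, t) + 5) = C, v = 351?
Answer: 3273692057033004574975772/1165442982897670513318125 + 8960623353003499666*I*√97581/129493664766407834813125 ≈ 2.809 + 0.021616*I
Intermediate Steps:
B(C, t) = -5 + C/2
R = -27*I*√97581 (R = -9*√((-5 + (½)*14) - 878231) = -9*√((-5 + 7) - 878231) = -9*√(2 - 878231) = -27*I*√97581 ≈ -8434.3*I)
n = 832783405366/2910347554575 (n = -634226/(-2205325) + (112*(-334 + 351))/(-1319691) = -634226*(-1/2205325) + (112*17)*(-1/1319691) = 634226/2205325 + 1904*(-1/1319691) = 634226/2205325 - 1904/1319691 = 832783405366/2910347554575 ≈ 0.28615)
(n + 3078884)/(R + 1096026) = (832783405366/2910347554575 + 3078884)/(-27*I*√97581 + 1096026) = 8960623353003499666/(2910347554575*(1096026 - 27*I*√97581))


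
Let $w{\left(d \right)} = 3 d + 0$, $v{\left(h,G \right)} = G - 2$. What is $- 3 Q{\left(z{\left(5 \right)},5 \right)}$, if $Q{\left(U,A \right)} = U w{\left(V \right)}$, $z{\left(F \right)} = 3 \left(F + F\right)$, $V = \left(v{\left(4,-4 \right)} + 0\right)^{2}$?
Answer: $-9720$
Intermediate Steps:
$v{\left(h,G \right)} = -2 + G$
$V = 36$ ($V = \left(\left(-2 - 4\right) + 0\right)^{2} = \left(-6 + 0\right)^{2} = \left(-6\right)^{2} = 36$)
$w{\left(d \right)} = 3 d$
$z{\left(F \right)} = 6 F$ ($z{\left(F \right)} = 3 \cdot 2 F = 6 F$)
$Q{\left(U,A \right)} = 108 U$ ($Q{\left(U,A \right)} = U 3 \cdot 36 = U 108 = 108 U$)
$- 3 Q{\left(z{\left(5 \right)},5 \right)} = - 3 \cdot 108 \cdot 6 \cdot 5 = - 3 \cdot 108 \cdot 30 = \left(-3\right) 3240 = -9720$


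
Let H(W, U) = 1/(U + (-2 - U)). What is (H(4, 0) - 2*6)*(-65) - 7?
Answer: 1611/2 ≈ 805.50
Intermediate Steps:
H(W, U) = -½ (H(W, U) = 1/(-2) = -½)
(H(4, 0) - 2*6)*(-65) - 7 = (-½ - 2*6)*(-65) - 7 = (-½ - 12)*(-65) - 7 = -25/2*(-65) - 7 = 1625/2 - 7 = 1611/2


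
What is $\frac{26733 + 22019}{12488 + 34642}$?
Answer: $\frac{24376}{23565} \approx 1.0344$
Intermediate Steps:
$\frac{26733 + 22019}{12488 + 34642} = \frac{48752}{47130} = 48752 \cdot \frac{1}{47130} = \frac{24376}{23565}$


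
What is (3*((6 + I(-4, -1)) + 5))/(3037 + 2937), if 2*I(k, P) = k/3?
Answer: 31/5974 ≈ 0.0051892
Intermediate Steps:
I(k, P) = k/6 (I(k, P) = (k/3)/2 = k/6)
(3*((6 + I(-4, -1)) + 5))/(3037 + 2937) = (3*((6 + (⅙)*(-4)) + 5))/(3037 + 2937) = (3*((6 - ⅔) + 5))/5974 = (3*(16/3 + 5))*(1/5974) = (3*(31/3))*(1/5974) = 31*(1/5974) = 31/5974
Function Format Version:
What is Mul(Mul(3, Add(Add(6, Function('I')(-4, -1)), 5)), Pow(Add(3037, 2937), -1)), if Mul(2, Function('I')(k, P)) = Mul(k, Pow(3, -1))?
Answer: Rational(31, 5974) ≈ 0.0051892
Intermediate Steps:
Function('I')(k, P) = Mul(Rational(1, 6), k) (Function('I')(k, P) = Mul(Rational(1, 2), Mul(k, Pow(3, -1))) = Mul(Rational(1, 2), Mul(k, Rational(1, 3))) = Mul(Rational(1, 2), Mul(Rational(1, 3), k)) = Mul(Rational(1, 6), k))
Mul(Mul(3, Add(Add(6, Function('I')(-4, -1)), 5)), Pow(Add(3037, 2937), -1)) = Mul(Mul(3, Add(Add(6, Mul(Rational(1, 6), -4)), 5)), Pow(Add(3037, 2937), -1)) = Mul(Mul(3, Add(Add(6, Rational(-2, 3)), 5)), Pow(5974, -1)) = Mul(Mul(3, Add(Rational(16, 3), 5)), Rational(1, 5974)) = Mul(Mul(3, Rational(31, 3)), Rational(1, 5974)) = Mul(31, Rational(1, 5974)) = Rational(31, 5974)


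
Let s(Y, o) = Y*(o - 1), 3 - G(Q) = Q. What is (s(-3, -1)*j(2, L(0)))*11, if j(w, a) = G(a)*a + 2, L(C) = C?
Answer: 132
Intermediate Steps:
G(Q) = 3 - Q
j(w, a) = 2 + a*(3 - a) (j(w, a) = (3 - a)*a + 2 = a*(3 - a) + 2 = 2 + a*(3 - a))
s(Y, o) = Y*(-1 + o)
(s(-3, -1)*j(2, L(0)))*11 = ((-3*(-1 - 1))*(2 - 1*0*(-3 + 0)))*11 = ((-3*(-2))*(2 - 1*0*(-3)))*11 = (6*(2 + 0))*11 = (6*2)*11 = 12*11 = 132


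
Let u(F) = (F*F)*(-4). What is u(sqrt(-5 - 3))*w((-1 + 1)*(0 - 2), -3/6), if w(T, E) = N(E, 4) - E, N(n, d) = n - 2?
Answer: -64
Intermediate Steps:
N(n, d) = -2 + n
u(F) = -4*F**2 (u(F) = F**2*(-4) = -4*F**2)
w(T, E) = -2 (w(T, E) = (-2 + E) - E = -2)
u(sqrt(-5 - 3))*w((-1 + 1)*(0 - 2), -3/6) = -4*(sqrt(-5 - 3))**2*(-2) = -4*(sqrt(-8))**2*(-2) = -4*(2*I*sqrt(2))**2*(-2) = -4*(-8)*(-2) = 32*(-2) = -64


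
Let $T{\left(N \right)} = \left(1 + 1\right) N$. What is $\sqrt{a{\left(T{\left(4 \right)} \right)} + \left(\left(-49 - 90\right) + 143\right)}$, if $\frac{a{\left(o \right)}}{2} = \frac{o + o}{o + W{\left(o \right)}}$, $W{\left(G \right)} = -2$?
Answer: $\frac{2 \sqrt{21}}{3} \approx 3.055$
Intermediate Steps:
$T{\left(N \right)} = 2 N$
$a{\left(o \right)} = \frac{4 o}{-2 + o}$ ($a{\left(o \right)} = 2 \frac{o + o}{o - 2} = 2 \frac{2 o}{-2 + o} = \frac{4 o}{-2 + o}$)
$\sqrt{a{\left(T{\left(4 \right)} \right)} + \left(\left(-49 - 90\right) + 143\right)} = \sqrt{\frac{4 \cdot 2 \cdot 4}{-2 + 2 \cdot 4} + \left(\left(-49 - 90\right) + 143\right)} = \sqrt{4 \cdot 8 \frac{1}{-2 + 8} + \left(-139 + 143\right)} = \sqrt{4 \cdot 8 \cdot \frac{1}{6} + 4} = \sqrt{\frac{16}{3} + 4} = \sqrt{\frac{28}{3}} = \frac{2 \sqrt{21}}{3}$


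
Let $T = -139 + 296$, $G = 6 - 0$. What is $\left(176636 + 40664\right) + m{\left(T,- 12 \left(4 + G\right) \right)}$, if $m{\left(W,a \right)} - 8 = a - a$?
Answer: $217308$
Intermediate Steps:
$G = 6$ ($G = 6 + 0 = 6$)
$T = 157$
$m{\left(W,a \right)} = 8$ ($m{\left(W,a \right)} = 8 + \left(a - a\right) = 8 + 0 = 8$)
$\left(176636 + 40664\right) + m{\left(T,- 12 \left(4 + G\right) \right)} = \left(176636 + 40664\right) + 8 = 217300 + 8 = 217308$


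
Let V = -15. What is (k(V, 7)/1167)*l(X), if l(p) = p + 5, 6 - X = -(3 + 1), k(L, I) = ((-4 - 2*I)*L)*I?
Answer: 9450/389 ≈ 24.293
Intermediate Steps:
k(L, I) = I*L*(-4 - 2*I) (k(L, I) = (L*(-4 - 2*I))*I = I*L*(-4 - 2*I))
X = 10 (X = 6 - (-1)*(3 + 1) = 6 - (-1)*4 = 6 - 1*(-4) = 6 + 4 = 10)
l(p) = 5 + p
(k(V, 7)/1167)*l(X) = (-2*7*(-15)*(2 + 7)/1167)*(5 + 10) = (-2*7*(-15)*9*(1/1167))*15 = (1890*(1/1167))*15 = (630/389)*15 = 9450/389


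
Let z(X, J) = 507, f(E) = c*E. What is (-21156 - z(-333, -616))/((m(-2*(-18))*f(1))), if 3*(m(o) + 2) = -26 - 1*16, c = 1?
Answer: 21663/16 ≈ 1353.9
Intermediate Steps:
f(E) = E (f(E) = 1*E = E)
m(o) = -16 (m(o) = -2 + (-26 - 1*16)/3 = -2 + (-26 - 16)/3 = -2 + (⅓)*(-42) = -2 - 14 = -16)
(-21156 - z(-333, -616))/((m(-2*(-18))*f(1))) = (-21156 - 1*507)/((-16*1)) = (-21156 - 507)/(-16) = -21663*(-1/16) = 21663/16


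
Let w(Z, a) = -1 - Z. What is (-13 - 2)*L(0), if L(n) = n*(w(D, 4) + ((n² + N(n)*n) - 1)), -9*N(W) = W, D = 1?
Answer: 0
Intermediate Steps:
N(W) = -W/9
L(n) = n*(-3 + 8*n²/9) (L(n) = n*((-1 - 1*1) + ((n² + (-n/9)*n) - 1)) = n*((-1 - 1) + ((n² - n²/9) - 1)) = n*(-2 + (8*n²/9 - 1)) = n*(-2 + (-1 + 8*n²/9)) = n*(-3 + 8*n²/9))
(-13 - 2)*L(0) = (-13 - 2)*((⅑)*0*(-27 + 8*0²)) = -5*0*(-27 + 8*0)/3 = -5*0*(-27 + 0)/3 = -5*0*(-27)/3 = -15*0 = 0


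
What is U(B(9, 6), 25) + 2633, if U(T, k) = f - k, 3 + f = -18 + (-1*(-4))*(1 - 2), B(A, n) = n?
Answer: 2583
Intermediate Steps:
f = -25 (f = -3 + (-18 + (-1*(-4))*(1 - 2)) = -3 + (-18 + 4*(-1)) = -3 + (-18 - 4) = -3 - 22 = -25)
U(T, k) = -25 - k
U(B(9, 6), 25) + 2633 = (-25 - 1*25) + 2633 = (-25 - 25) + 2633 = -50 + 2633 = 2583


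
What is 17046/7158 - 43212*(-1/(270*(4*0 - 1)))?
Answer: -8464141/53685 ≈ -157.66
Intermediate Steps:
17046/7158 - 43212*(-1/(270*(4*0 - 1))) = 17046*(1/7158) - 43212*(-1/(270*(0 - 1))) = 2841/1193 - 43212/(-90*(-1)*3) = 2841/1193 - 43212/(90*3) = 2841/1193 - 43212/270 = 2841/1193 - 43212*1/270 = 2841/1193 - 7202/45 = -8464141/53685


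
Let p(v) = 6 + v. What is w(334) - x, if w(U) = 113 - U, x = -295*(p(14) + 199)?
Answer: 64384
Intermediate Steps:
x = -64605 (x = -295*((6 + 14) + 199) = -295*(20 + 199) = -295*219 = -64605)
w(334) - x = (113 - 1*334) - 1*(-64605) = (113 - 334) + 64605 = -221 + 64605 = 64384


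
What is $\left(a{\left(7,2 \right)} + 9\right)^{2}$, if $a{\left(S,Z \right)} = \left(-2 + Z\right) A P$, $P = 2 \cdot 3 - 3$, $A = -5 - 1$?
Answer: $81$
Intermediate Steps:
$A = -6$ ($A = -5 - 1 = -6$)
$P = 3$ ($P = 6 - 3 = 3$)
$a{\left(S,Z \right)} = 36 - 18 Z$ ($a{\left(S,Z \right)} = \left(-2 + Z\right) \left(\left(-6\right) 3\right) = \left(-2 + Z\right) \left(-18\right) = 36 - 18 Z$)
$\left(a{\left(7,2 \right)} + 9\right)^{2} = \left(\left(36 - 36\right) + 9\right)^{2} = \left(0 + 9\right)^{2} = 9^{2} = 81$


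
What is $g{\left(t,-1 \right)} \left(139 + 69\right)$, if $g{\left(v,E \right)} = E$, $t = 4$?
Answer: $-208$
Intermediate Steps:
$g{\left(t,-1 \right)} \left(139 + 69\right) = - (139 + 69) = \left(-1\right) 208 = -208$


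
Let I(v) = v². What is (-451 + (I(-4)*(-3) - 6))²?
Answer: 255025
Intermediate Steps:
(-451 + (I(-4)*(-3) - 6))² = (-451 + ((-4)²*(-3) - 6))² = (-451 + (16*(-3) - 6))² = (-451 + (-48 - 6))² = (-451 - 54)² = (-505)² = 255025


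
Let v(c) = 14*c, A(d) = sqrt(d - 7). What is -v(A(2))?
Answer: -14*I*sqrt(5) ≈ -31.305*I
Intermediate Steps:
A(d) = sqrt(-7 + d)
-v(A(2)) = -14*sqrt(-7 + 2) = -14*sqrt(-5) = -14*I*sqrt(5)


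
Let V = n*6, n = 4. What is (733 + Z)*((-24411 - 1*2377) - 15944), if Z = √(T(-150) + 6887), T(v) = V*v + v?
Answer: -31322556 - 42732*√3137 ≈ -3.3716e+7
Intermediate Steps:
V = 24 (V = 4*6 = 24)
T(v) = 25*v (T(v) = 24*v + v = 25*v)
Z = √3137 (Z = √(25*(-150) + 6887) = √(-3750 + 6887) = √3137 ≈ 56.009)
(733 + Z)*((-24411 - 1*2377) - 15944) = (733 + √3137)*((-24411 - 1*2377) - 15944) = (733 + √3137)*((-24411 - 2377) - 15944) = (733 + √3137)*(-26788 - 15944) = (733 + √3137)*(-42732) = -31322556 - 42732*√3137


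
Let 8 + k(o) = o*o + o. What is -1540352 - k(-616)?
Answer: -1919184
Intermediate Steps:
k(o) = -8 + o + o² (k(o) = -8 + (o*o + o) = -8 + (o² + o) = -8 + (o + o²) = -8 + o + o²)
-1540352 - k(-616) = -1540352 - (-8 - 616 + (-616)²) = -1540352 - (-8 - 616 + 379456) = -1540352 - 1*378832 = -1540352 - 378832 = -1919184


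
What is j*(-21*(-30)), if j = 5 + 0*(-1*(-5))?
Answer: 3150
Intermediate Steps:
j = 5 (j = 5 + 0*5 = 5 + 0 = 5)
j*(-21*(-30)) = 5*(-21*(-30)) = 5*630 = 3150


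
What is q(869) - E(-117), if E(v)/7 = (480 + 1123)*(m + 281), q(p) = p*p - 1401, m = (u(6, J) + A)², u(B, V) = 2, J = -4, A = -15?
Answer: -4295690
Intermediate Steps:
m = 169 (m = (2 - 15)² = (-13)² = 169)
q(p) = -1401 + p² (q(p) = p² - 1401 = -1401 + p²)
E(v) = 5049450 (E(v) = 7*((480 + 1123)*(169 + 281)) = 7*(1603*450) = 7*721350 = 5049450)
q(869) - E(-117) = (-1401 + 869²) - 1*5049450 = (-1401 + 755161) - 5049450 = 753760 - 5049450 = -4295690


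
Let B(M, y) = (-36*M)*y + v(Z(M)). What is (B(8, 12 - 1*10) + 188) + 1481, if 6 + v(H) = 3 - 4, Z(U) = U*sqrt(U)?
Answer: 1086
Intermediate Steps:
Z(U) = U**(3/2)
v(H) = -7 (v(H) = -6 + (3 - 4) = -6 - 1 = -7)
B(M, y) = -7 - 36*M*y (B(M, y) = (-36*M)*y - 7 = -36*M*y - 7 = -7 - 36*M*y)
(B(8, 12 - 1*10) + 188) + 1481 = ((-7 - 36*8*(12 - 1*10)) + 188) + 1481 = ((-7 - 36*8*(12 - 10)) + 188) + 1481 = ((-7 - 36*8*2) + 188) + 1481 = ((-7 - 576) + 188) + 1481 = (-583 + 188) + 1481 = -395 + 1481 = 1086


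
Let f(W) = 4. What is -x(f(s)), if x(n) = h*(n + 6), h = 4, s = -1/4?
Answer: -40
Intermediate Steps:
s = -¼ (s = -1*¼ = -¼ ≈ -0.25000)
x(n) = 24 + 4*n (x(n) = 4*(n + 6) = 4*(6 + n) = 24 + 4*n)
-x(f(s)) = -(24 + 4*4) = -(24 + 16) = -1*40 = -40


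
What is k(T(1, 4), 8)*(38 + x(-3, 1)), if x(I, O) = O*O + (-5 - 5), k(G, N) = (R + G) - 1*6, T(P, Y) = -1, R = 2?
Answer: -145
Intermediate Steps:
k(G, N) = -4 + G (k(G, N) = (2 + G) - 1*6 = (2 + G) - 6 = -4 + G)
x(I, O) = -10 + O² (x(I, O) = O² - 10 = -10 + O²)
k(T(1, 4), 8)*(38 + x(-3, 1)) = (-4 - 1)*(38 + (-10 + 1²)) = -5*(38 + (-10 + 1)) = -5*(38 - 9) = -5*29 = -145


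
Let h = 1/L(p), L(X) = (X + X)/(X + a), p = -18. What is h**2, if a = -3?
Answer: 49/144 ≈ 0.34028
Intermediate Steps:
L(X) = 2*X/(-3 + X) (L(X) = (X + X)/(X - 3) = (2*X)/(-3 + X) = 2*X/(-3 + X))
h = 7/12 (h = 1/(2*(-18)/(-3 - 18)) = 1/(2*(-18)/(-21)) = 1/(2*(-18)*(-1/21)) = 1/(12/7) = 7/12 ≈ 0.58333)
h**2 = (7/12)**2 = 49/144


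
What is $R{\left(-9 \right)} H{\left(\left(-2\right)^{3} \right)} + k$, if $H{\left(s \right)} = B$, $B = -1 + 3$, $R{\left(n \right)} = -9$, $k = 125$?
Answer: $107$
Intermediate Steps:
$B = 2$
$H{\left(s \right)} = 2$
$R{\left(-9 \right)} H{\left(\left(-2\right)^{3} \right)} + k = \left(-9\right) 2 + 125 = -18 + 125 = 107$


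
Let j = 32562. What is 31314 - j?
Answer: -1248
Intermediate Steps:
31314 - j = 31314 - 1*32562 = 31314 - 32562 = -1248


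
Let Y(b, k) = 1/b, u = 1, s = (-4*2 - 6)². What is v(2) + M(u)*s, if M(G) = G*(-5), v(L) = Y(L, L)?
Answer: -1959/2 ≈ -979.50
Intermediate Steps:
s = 196 (s = (-8 - 6)² = (-14)² = 196)
Y(b, k) = 1/b
v(L) = 1/L
M(G) = -5*G
v(2) + M(u)*s = 1/2 - 5*1*196 = ½ - 5*196 = ½ - 980 = -1959/2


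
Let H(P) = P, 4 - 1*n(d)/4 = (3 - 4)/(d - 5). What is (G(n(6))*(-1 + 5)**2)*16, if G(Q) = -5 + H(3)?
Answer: -512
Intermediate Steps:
n(d) = 16 + 4/(-5 + d) (n(d) = 16 - 4*(3 - 4)/(d - 5) = 16 - (-4)/(-5 + d) = 16 + 4/(-5 + d))
G(Q) = -2 (G(Q) = -5 + 3 = -2)
(G(n(6))*(-1 + 5)**2)*16 = -2*(-1 + 5)**2*16 = -2*4**2*16 = -2*16*16 = -32*16 = -512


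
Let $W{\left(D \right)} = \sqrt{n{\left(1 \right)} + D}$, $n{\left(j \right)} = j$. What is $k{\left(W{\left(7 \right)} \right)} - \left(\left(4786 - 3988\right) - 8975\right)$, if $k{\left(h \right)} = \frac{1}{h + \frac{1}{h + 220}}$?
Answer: $\frac{3165471843}{387119} + \frac{96782 \sqrt{2}}{387119} \approx 8177.4$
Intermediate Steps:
$W{\left(D \right)} = \sqrt{1 + D}$
$k{\left(h \right)} = \frac{1}{h + \frac{1}{220 + h}}$
$k{\left(W{\left(7 \right)} \right)} - \left(\left(4786 - 3988\right) - 8975\right) = \frac{220 + \sqrt{1 + 7}}{1 + \left(\sqrt{1 + 7}\right)^{2} + 220 \sqrt{1 + 7}} - \left(\left(4786 - 3988\right) - 8975\right) = \frac{220 + \sqrt{8}}{1 + \left(\sqrt{8}\right)^{2} + 220 \sqrt{8}} - \left(798 - 8975\right) = \frac{220 + 2 \sqrt{2}}{1 + \left(2 \sqrt{2}\right)^{2} + 220 \cdot 2 \sqrt{2}} - -8177 = \frac{220 + 2 \sqrt{2}}{1 + 8 + 440 \sqrt{2}} + 8177 = \frac{220 + 2 \sqrt{2}}{9 + 440 \sqrt{2}} + 8177 = 8177 + \frac{220 + 2 \sqrt{2}}{9 + 440 \sqrt{2}}$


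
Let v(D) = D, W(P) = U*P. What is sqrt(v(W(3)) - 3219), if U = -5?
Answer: 7*I*sqrt(66) ≈ 56.868*I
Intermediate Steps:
W(P) = -5*P
sqrt(v(W(3)) - 3219) = sqrt(-5*3 - 3219) = sqrt(-15 - 3219) = sqrt(-3234) = 7*I*sqrt(66)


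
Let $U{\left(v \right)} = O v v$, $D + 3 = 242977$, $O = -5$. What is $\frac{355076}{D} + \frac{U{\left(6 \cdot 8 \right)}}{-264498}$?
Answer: $\frac{8059662694}{5355511421} \approx 1.5049$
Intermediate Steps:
$D = 242974$ ($D = -3 + 242977 = 242974$)
$U{\left(v \right)} = - 5 v^{2}$ ($U{\left(v \right)} = - 5 v v = - 5 v^{2}$)
$\frac{355076}{D} + \frac{U{\left(6 \cdot 8 \right)}}{-264498} = \frac{355076}{242974} + \frac{\left(-5\right) \left(6 \cdot 8\right)^{2}}{-264498} = 355076 \cdot \frac{1}{242974} + - 5 \cdot 48^{2} \left(- \frac{1}{264498}\right) = \frac{177538}{121487} + \left(-5\right) 2304 \left(- \frac{1}{264498}\right) = \frac{177538}{121487} - - \frac{1920}{44083} = \frac{177538}{121487} + \frac{1920}{44083} = \frac{8059662694}{5355511421}$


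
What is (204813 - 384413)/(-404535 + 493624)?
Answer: -179600/89089 ≈ -2.0160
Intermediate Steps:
(204813 - 384413)/(-404535 + 493624) = -179600/89089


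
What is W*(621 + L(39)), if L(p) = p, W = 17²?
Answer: 190740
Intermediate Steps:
W = 289
W*(621 + L(39)) = 289*(621 + 39) = 289*660 = 190740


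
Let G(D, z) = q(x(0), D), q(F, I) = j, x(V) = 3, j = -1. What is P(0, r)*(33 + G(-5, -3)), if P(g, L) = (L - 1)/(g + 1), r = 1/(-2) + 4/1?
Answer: 80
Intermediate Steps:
q(F, I) = -1
G(D, z) = -1
r = 7/2 (r = 1*(-½) + 4*1 = -½ + 4 = 7/2 ≈ 3.5000)
P(g, L) = (-1 + L)/(1 + g)
P(0, r)*(33 + G(-5, -3)) = ((-1 + 7/2)/(1 + 0))*(33 - 1) = ((5/2)/1)*32 = (1*(5/2))*32 = (5/2)*32 = 80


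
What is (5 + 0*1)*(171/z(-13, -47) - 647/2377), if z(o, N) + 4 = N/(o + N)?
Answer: -122564455/458761 ≈ -267.16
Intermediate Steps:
z(o, N) = -4 + N/(N + o) (z(o, N) = -4 + N/(o + N) = -4 + N/(N + o))
(5 + 0*1)*(171/z(-13, -47) - 647/2377) = (5 + 0*1)*(171/(((-4*(-13) - 3*(-47))/(-47 - 13))) - 647/2377) = (5 + 0)*(171/(((52 + 141)/(-60))) - 647*1/2377) = 5*(171/((-1/60*193)) - 647/2377) = 5*(171/(-193/60) - 647/2377) = 5*(171*(-60/193) - 647/2377) = 5*(-10260/193 - 647/2377) = 5*(-24512891/458761) = -122564455/458761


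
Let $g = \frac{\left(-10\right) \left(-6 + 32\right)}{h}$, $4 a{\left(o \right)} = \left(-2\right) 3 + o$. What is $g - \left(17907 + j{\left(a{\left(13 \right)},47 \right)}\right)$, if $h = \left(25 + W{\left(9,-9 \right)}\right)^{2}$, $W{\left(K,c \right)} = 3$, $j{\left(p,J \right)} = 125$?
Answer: $- \frac{3534337}{196} \approx -18032.0$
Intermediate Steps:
$a{\left(o \right)} = - \frac{3}{2} + \frac{o}{4}$ ($a{\left(o \right)} = \frac{\left(-2\right) 3 + o}{4} = \frac{-6 + o}{4} = - \frac{3}{2} + \frac{o}{4}$)
$h = 784$ ($h = \left(25 + 3\right)^{2} = 28^{2} = 784$)
$g = - \frac{65}{196}$ ($g = \frac{\left(-10\right) \left(-6 + 32\right)}{784} = \left(-10\right) 26 \cdot \frac{1}{784} = \left(-260\right) \frac{1}{784} = - \frac{65}{196} \approx -0.33163$)
$g - \left(17907 + j{\left(a{\left(13 \right)},47 \right)}\right) = - \frac{65}{196} - \left(17907 + 125\right) = - \frac{65}{196} - 18032 = - \frac{3534337}{196}$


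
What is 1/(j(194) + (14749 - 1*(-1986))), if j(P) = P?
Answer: 1/16929 ≈ 5.9070e-5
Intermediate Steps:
1/(j(194) + (14749 - 1*(-1986))) = 1/(194 + (14749 - 1*(-1986))) = 1/(194 + (14749 + 1986)) = 1/(194 + 16735) = 1/16929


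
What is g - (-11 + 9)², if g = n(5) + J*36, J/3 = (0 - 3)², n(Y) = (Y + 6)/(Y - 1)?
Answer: 3883/4 ≈ 970.75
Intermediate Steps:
n(Y) = (6 + Y)/(-1 + Y)
J = 27 (J = 3*(0 - 3)² = 3*(-3)² = 3*9 = 27)
g = 3899/4 (g = (6 + 5)/(-1 + 5) + 27*36 = 11/4 + 972 = 3899/4 ≈ 974.75)
g - (-11 + 9)² = 3899/4 - (-11 + 9)² = 3899/4 - 1*(-2)² = 3899/4 - 1*4 = 3899/4 - 4 = 3883/4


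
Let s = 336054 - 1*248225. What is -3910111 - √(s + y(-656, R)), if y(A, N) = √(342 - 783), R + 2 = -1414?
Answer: -3910111 - √(87829 + 21*I) ≈ -3.9104e+6 - 0.03543*I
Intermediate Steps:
R = -1416 (R = -2 - 1414 = -1416)
y(A, N) = 21*I (y(A, N) = √(-441) = 21*I)
s = 87829 (s = 336054 - 248225 = 87829)
-3910111 - √(s + y(-656, R)) = -3910111 - √(87829 + 21*I)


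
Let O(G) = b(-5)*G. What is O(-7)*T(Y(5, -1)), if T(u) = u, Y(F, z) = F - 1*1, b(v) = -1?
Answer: 28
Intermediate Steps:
Y(F, z) = -1 + F (Y(F, z) = F - 1 = -1 + F)
O(G) = -G
O(-7)*T(Y(5, -1)) = (-1*(-7))*(-1 + 5) = 7*4 = 28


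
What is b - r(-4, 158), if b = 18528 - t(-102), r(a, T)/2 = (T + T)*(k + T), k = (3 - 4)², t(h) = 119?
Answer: -82079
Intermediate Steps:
k = 1 (k = (-1)² = 1)
r(a, T) = 4*T*(1 + T) (r(a, T) = 2*((T + T)*(1 + T)) = 2*((2*T)*(1 + T)) = 2*(2*T*(1 + T)) = 4*T*(1 + T))
b = 18409 (b = 18528 - 1*119 = 18528 - 119 = 18409)
b - r(-4, 158) = 18409 - 4*158*(1 + 158) = 18409 - 4*158*159 = 18409 - 1*100488 = 18409 - 100488 = -82079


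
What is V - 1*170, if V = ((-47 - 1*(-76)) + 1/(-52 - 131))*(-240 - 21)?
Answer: -471992/61 ≈ -7737.6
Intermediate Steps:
V = -461622/61 (V = ((-47 + 76) + 1/(-183))*(-261) = (29 - 1/183)*(-261) = (5306/183)*(-261) = -461622/61 ≈ -7567.6)
V - 1*170 = -461622/61 - 1*170 = -461622/61 - 170 = -471992/61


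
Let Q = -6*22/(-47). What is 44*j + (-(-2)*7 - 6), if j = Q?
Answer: 6184/47 ≈ 131.57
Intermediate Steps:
Q = 132/47 (Q = -132*(-1/47) = 132/47 ≈ 2.8085)
j = 132/47 ≈ 2.8085
44*j + (-(-2)*7 - 6) = 44*(132/47) + (-(-2)*7 - 6) = 5808/47 + (-2*(-7) - 6) = 5808/47 + (14 - 6) = 5808/47 + 8 = 6184/47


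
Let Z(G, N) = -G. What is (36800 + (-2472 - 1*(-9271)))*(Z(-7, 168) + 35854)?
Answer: 1563503739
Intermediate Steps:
(36800 + (-2472 - 1*(-9271)))*(Z(-7, 168) + 35854) = (36800 + (-2472 - 1*(-9271)))*(-1*(-7) + 35854) = (36800 + (-2472 + 9271))*(7 + 35854) = (36800 + 6799)*35861 = 43599*35861 = 1563503739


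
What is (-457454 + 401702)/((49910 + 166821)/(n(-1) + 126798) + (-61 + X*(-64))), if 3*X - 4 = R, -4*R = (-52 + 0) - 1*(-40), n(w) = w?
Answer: 10603779516/39679357 ≈ 267.24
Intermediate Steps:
R = 3 (R = -((-52 + 0) - 1*(-40))/4 = -(-52 + 40)/4 = -¼*(-12) = 3)
X = 7/3 (X = 4/3 + (⅓)*3 = 4/3 + 1 = 7/3 ≈ 2.3333)
(-457454 + 401702)/((49910 + 166821)/(n(-1) + 126798) + (-61 + X*(-64))) = (-457454 + 401702)/((49910 + 166821)/(-1 + 126798) + (-61 + (7/3)*(-64))) = -55752/(216731/126797 + (-61 - 448/3)) = -55752/(216731*(1/126797) - 631/3) = -55752/(216731/126797 - 631/3) = -55752/(-79358714/380391) = -55752*(-380391/79358714) = 10603779516/39679357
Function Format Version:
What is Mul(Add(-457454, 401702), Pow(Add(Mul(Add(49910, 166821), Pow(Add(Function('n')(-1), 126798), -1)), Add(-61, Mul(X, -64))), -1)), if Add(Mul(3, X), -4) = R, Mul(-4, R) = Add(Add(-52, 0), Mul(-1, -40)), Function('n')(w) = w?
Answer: Rational(10603779516, 39679357) ≈ 267.24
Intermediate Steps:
R = 3 (R = Mul(Rational(-1, 4), Add(Add(-52, 0), Mul(-1, -40))) = Mul(Rational(-1, 4), Add(-52, 40)) = Mul(Rational(-1, 4), -12) = 3)
X = Rational(7, 3) (X = Add(Rational(4, 3), Mul(Rational(1, 3), 3)) = Add(Rational(4, 3), 1) = Rational(7, 3) ≈ 2.3333)
Mul(Add(-457454, 401702), Pow(Add(Mul(Add(49910, 166821), Pow(Add(Function('n')(-1), 126798), -1)), Add(-61, Mul(X, -64))), -1)) = Mul(Add(-457454, 401702), Pow(Add(Mul(Add(49910, 166821), Pow(Add(-1, 126798), -1)), Add(-61, Mul(Rational(7, 3), -64))), -1)) = Mul(-55752, Pow(Add(Mul(216731, Pow(126797, -1)), Add(-61, Rational(-448, 3))), -1)) = Mul(-55752, Pow(Add(Mul(216731, Rational(1, 126797)), Rational(-631, 3)), -1)) = Mul(-55752, Pow(Add(Rational(216731, 126797), Rational(-631, 3)), -1)) = Mul(-55752, Pow(Rational(-79358714, 380391), -1)) = Mul(-55752, Rational(-380391, 79358714)) = Rational(10603779516, 39679357)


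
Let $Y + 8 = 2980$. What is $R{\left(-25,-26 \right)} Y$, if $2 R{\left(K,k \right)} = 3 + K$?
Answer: $-32692$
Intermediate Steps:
$Y = 2972$ ($Y = -8 + 2980 = 2972$)
$R{\left(K,k \right)} = \frac{3}{2} + \frac{K}{2}$ ($R{\left(K,k \right)} = \frac{3 + K}{2} = \frac{3}{2} + \frac{K}{2}$)
$R{\left(-25,-26 \right)} Y = \left(\frac{3}{2} + \frac{1}{2} \left(-25\right)\right) 2972 = \left(\frac{3}{2} - \frac{25}{2}\right) 2972 = \left(-11\right) 2972 = -32692$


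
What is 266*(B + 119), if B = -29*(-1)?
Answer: 39368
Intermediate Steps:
B = 29
266*(B + 119) = 266*(29 + 119) = 266*148 = 39368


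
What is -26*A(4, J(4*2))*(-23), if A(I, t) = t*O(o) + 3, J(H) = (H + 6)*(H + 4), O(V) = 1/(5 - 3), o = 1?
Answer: 52026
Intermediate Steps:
O(V) = 1/2
J(H) = (4 + H)*(6 + H) (J(H) = (6 + H)*(4 + H) = (4 + H)*(6 + H))
A(I, t) = 3 + t/2 (A(I, t) = t*(1/2) + 3 = t/2 + 3 = 3 + t/2)
-26*A(4, J(4*2))*(-23) = -26*(3 + (24 + (4*2)**2 + 10*(4*2))/2)*(-23) = -26*(3 + (24 + 8**2 + 10*8)/2)*(-23) = -26*(3 + (24 + 64 + 80)/2)*(-23) = -26*(3 + (1/2)*168)*(-23) = -26*(3 + 84)*(-23) = -26*87*(-23) = -2262*(-23) = 52026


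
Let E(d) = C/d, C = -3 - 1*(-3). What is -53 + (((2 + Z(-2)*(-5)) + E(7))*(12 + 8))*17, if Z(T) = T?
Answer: 4027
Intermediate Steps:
C = 0 (C = -3 + 3 = 0)
E(d) = 0 (E(d) = 0/d = 0)
-53 + (((2 + Z(-2)*(-5)) + E(7))*(12 + 8))*17 = -53 + (((2 - 2*(-5)) + 0)*(12 + 8))*17 = -53 + (((2 + 10) + 0)*20)*17 = -53 + ((12 + 0)*20)*17 = -53 + (12*20)*17 = -53 + 240*17 = -53 + 4080 = 4027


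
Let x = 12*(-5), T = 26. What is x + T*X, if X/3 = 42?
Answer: 3216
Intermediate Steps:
X = 126 (X = 3*42 = 126)
x = -60
x + T*X = -60 + 26*126 = -60 + 3276 = 3216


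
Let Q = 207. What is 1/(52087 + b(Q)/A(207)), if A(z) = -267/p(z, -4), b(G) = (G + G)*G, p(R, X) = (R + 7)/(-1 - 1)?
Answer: 89/7692305 ≈ 1.1570e-5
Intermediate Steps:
p(R, X) = -7/2 - R/2 (p(R, X) = (7 + R)/(-2) = (7 + R)*(-½) = -7/2 - R/2)
b(G) = 2*G² (b(G) = (2*G)*G = 2*G²)
A(z) = -267/(-7/2 - z/2)
1/(52087 + b(Q)/A(207)) = 1/(52087 + (2*207²)/((534/(7 + 207)))) = 1/(52087 + (2*42849)/((534/214))) = 1/(52087 + 85698/((534*(1/214)))) = 1/(52087 + 85698/(267/107)) = 1/(52087 + 85698*(107/267)) = 1/(52087 + 3056562/89) = 1/(7692305/89) = 89/7692305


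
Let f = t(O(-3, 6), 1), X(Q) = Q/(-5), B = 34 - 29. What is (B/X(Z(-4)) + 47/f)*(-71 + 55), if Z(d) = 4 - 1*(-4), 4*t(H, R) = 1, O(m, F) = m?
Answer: -2958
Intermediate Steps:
t(H, R) = 1/4 (t(H, R) = (1/4)*1 = 1/4)
B = 5
Z(d) = 8 (Z(d) = 4 + 4 = 8)
X(Q) = -Q/5 (X(Q) = Q*(-1/5) = -Q/5)
f = 1/4 ≈ 0.25000
(B/X(Z(-4)) + 47/f)*(-71 + 55) = (5/((-1/5*8)) + 47/(1/4))*(-71 + 55) = (5/(-8/5) + 47*4)*(-16) = (5*(-5/8) + 188)*(-16) = (-25/8 + 188)*(-16) = (1479/8)*(-16) = -2958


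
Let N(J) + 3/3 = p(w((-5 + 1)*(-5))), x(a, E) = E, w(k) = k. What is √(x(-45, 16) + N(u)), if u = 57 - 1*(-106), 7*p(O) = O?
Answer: 5*√35/7 ≈ 4.2258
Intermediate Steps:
p(O) = O/7
u = 163 (u = 57 + 106 = 163)
N(J) = 13/7 (N(J) = -1 + ((-5 + 1)*(-5))/7 = -1 + (-4*(-5))/7 = -1 + (⅐)*20 = -1 + 20/7 = 13/7)
√(x(-45, 16) + N(u)) = √(16 + 13/7) = √(125/7) = 5*√35/7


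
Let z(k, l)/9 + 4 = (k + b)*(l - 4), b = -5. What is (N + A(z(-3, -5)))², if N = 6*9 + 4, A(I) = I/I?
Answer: 3481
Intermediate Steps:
z(k, l) = -36 + 9*(-5 + k)*(-4 + l) (z(k, l) = -36 + 9*((k - 5)*(l - 4)) = -36 + 9*((-5 + k)*(-4 + l)) = -36 + 9*(-5 + k)*(-4 + l))
A(I) = 1
N = 58 (N = 54 + 4 = 58)
(N + A(z(-3, -5)))² = (58 + 1)² = 59² = 3481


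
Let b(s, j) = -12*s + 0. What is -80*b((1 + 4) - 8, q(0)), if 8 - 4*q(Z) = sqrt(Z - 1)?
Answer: -2880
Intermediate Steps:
q(Z) = 2 - sqrt(-1 + Z)/4 (q(Z) = 2 - sqrt(Z - 1)/4 = 2 - sqrt(-1 + Z)/4)
b(s, j) = -12*s
-80*b((1 + 4) - 8, q(0)) = -(-960)*((1 + 4) - 8) = -(-960)*(5 - 8) = -(-960)*(-3) = -80*36 = -2880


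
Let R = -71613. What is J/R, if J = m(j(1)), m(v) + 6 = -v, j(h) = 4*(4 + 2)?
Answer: 10/23871 ≈ 0.00041892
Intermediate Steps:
j(h) = 24 (j(h) = 4*6 = 24)
m(v) = -6 - v
J = -30 (J = -6 - 1*24 = -6 - 24 = -30)
J/R = -30/(-71613) = -30*(-1/71613) = 10/23871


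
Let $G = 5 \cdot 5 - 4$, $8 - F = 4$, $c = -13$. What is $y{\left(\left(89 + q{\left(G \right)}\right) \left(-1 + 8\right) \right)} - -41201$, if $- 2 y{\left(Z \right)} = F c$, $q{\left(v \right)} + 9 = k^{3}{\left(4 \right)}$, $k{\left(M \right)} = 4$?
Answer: $41227$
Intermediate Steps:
$F = 4$ ($F = 8 - 4 = 4$)
$G = 21$ ($G = 25 - 4 = 21$)
$q{\left(v \right)} = 55$ ($q{\left(v \right)} = -9 + 4^{3} = -9 + 64 = 55$)
$y{\left(Z \right)} = 26$ ($y{\left(Z \right)} = - \frac{4 \left(-13\right)}{2} = \left(- \frac{1}{2}\right) \left(-52\right) = 26$)
$y{\left(\left(89 + q{\left(G \right)}\right) \left(-1 + 8\right) \right)} - -41201 = 26 - -41201 = 26 + 41201 = 41227$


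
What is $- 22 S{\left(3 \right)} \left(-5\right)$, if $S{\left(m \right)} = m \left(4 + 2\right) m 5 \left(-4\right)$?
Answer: $-118800$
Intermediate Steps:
$S{\left(m \right)} = - 120 m^{2}$ ($S{\left(m \right)} = m 6 m \left(-20\right) = 6 m m \left(-20\right) = 6 m^{2} \left(-20\right) = - 120 m^{2}$)
$- 22 S{\left(3 \right)} \left(-5\right) = - 22 \left(- 120 \cdot 3^{2}\right) \left(-5\right) = - 22 \left(\left(-120\right) 9\right) \left(-5\right) = - 22 \left(-1080\right) \left(-5\right) = - \left(-23760\right) \left(-5\right) = \left(-1\right) 118800 = -118800$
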